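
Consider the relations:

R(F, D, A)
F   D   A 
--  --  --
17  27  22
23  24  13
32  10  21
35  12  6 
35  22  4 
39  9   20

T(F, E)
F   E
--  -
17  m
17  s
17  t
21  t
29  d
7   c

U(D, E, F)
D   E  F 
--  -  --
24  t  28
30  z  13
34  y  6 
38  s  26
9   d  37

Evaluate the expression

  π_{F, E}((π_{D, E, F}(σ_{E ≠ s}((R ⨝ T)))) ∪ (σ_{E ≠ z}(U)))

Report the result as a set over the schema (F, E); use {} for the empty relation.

{(17, m), (17, t), (26, s), (28, t), (37, d), (6, y)}

Joining R and T on F yields {(17, 27, 22, m), (17, 27, 22, s), (17, 27, 22, t)}.
Filtering on E ≠ s leaves {(17, 27, 22, m), (17, 27, 22, t)}.
Projecting to D, E, F: {(27, m, 17), (27, t, 17)}
Filtering on E ≠ z leaves {(24, t, 28), (34, y, 6), (38, s, 26), (9, d, 37)}.
Union: {(27, m, 17), (27, t, 17)} with {(24, t, 28), (34, y, 6), (38, s, 26), (9, d, 37)} → {(24, t, 28), (27, m, 17), (27, t, 17), (34, y, 6), (38, s, 26), (9, d, 37)}
Projecting to F, E: {(17, m), (17, t), (26, s), (28, t), (37, d), (6, y)}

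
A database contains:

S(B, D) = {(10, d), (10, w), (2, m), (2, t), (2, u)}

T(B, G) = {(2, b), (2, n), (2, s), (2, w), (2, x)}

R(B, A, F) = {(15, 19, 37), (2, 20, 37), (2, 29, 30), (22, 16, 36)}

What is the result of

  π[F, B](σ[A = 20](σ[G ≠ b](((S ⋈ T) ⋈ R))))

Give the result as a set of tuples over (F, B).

{(37, 2)}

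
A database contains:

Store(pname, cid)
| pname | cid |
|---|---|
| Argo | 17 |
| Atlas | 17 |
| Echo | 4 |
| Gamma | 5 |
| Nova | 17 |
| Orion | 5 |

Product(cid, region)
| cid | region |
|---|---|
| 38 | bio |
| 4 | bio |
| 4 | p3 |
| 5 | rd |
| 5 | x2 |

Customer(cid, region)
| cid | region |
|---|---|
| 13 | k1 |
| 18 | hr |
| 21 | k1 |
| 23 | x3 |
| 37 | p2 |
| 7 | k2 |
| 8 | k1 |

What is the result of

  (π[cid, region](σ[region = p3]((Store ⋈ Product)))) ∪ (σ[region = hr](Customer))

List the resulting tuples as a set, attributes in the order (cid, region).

Natural join on cid: {(Echo, 4, bio), (Echo, 4, p3), (Gamma, 5, rd), (Gamma, 5, x2), (Orion, 5, rd), (Orion, 5, x2)}
Selection region = p3: {(Echo, 4, p3)}
Keep only column(s) cid, region: {(4, p3)}
Selection region = hr: {(18, hr)}
Union: {(4, p3)} with {(18, hr)} → {(18, hr), (4, p3)}

{(18, hr), (4, p3)}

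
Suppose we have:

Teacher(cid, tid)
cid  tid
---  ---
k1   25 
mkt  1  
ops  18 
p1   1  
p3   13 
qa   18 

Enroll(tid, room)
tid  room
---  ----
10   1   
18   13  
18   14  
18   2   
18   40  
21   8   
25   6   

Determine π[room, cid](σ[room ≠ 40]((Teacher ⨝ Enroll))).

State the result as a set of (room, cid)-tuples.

Joining Teacher and Enroll on tid yields {(k1, 25, 6), (ops, 18, 13), (ops, 18, 14), (ops, 18, 2), (ops, 18, 40), (qa, 18, 13), (qa, 18, 14), (qa, 18, 2), (qa, 18, 40)}.
Filtering on room ≠ 40 leaves {(k1, 25, 6), (ops, 18, 13), (ops, 18, 14), (ops, 18, 2), (qa, 18, 13), (qa, 18, 14), (qa, 18, 2)}.
Projecting to room, cid: {(13, ops), (13, qa), (14, ops), (14, qa), (2, ops), (2, qa), (6, k1)}

{(13, ops), (13, qa), (14, ops), (14, qa), (2, ops), (2, qa), (6, k1)}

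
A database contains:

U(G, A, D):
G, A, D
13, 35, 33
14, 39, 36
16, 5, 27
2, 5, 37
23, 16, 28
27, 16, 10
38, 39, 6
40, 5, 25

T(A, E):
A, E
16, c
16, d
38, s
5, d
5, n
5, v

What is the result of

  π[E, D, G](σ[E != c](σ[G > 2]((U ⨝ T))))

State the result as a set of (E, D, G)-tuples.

U ⋈ T (natural join on A): {(16, 5, 27, d), (16, 5, 27, n), (16, 5, 27, v), (2, 5, 37, d), (2, 5, 37, n), (2, 5, 37, v), (23, 16, 28, c), (23, 16, 28, d), (27, 16, 10, c), (27, 16, 10, d), (40, 5, 25, d), (40, 5, 25, n), (40, 5, 25, v)}
σ[G > 2]: keep tuples satisfying G > 2 → {(16, 5, 27, d), (16, 5, 27, n), (16, 5, 27, v), (23, 16, 28, c), (23, 16, 28, d), (27, 16, 10, c), (27, 16, 10, d), (40, 5, 25, d), (40, 5, 25, n), (40, 5, 25, v)}
σ[E != c]: keep tuples satisfying E != c → {(16, 5, 27, d), (16, 5, 27, n), (16, 5, 27, v), (23, 16, 28, d), (27, 16, 10, d), (40, 5, 25, d), (40, 5, 25, n), (40, 5, 25, v)}
Keep only column(s) E, D, G: {(d, 10, 27), (d, 25, 40), (d, 27, 16), (d, 28, 23), (n, 25, 40), (n, 27, 16), (v, 25, 40), (v, 27, 16)}

{(d, 10, 27), (d, 25, 40), (d, 27, 16), (d, 28, 23), (n, 25, 40), (n, 27, 16), (v, 25, 40), (v, 27, 16)}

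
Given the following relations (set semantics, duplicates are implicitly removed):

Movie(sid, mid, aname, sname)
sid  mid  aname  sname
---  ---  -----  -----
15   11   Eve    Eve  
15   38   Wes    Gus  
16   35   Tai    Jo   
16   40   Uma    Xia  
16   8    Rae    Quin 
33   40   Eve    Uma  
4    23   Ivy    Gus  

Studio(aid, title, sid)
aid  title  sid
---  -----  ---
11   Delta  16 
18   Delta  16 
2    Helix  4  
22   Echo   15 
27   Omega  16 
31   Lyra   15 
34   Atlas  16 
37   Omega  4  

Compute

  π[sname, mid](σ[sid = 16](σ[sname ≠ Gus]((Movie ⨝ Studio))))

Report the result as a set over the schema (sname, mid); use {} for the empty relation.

{(Jo, 35), (Quin, 8), (Xia, 40)}

Joining Movie and Studio on sid yields {(15, 11, Eve, Eve, 22, Echo), (15, 11, Eve, Eve, 31, Lyra), (15, 38, Wes, Gus, 22, Echo), (15, 38, Wes, Gus, 31, Lyra), (16, 35, Tai, Jo, 11, Delta), (16, 35, Tai, Jo, 18, Delta), (16, 35, Tai, Jo, 27, Omega), (16, 35, Tai, Jo, 34, Atlas), (16, 40, Uma, Xia, 11, Delta), (16, 40, Uma, Xia, 18, Delta), (16, 40, Uma, Xia, 27, Omega), (16, 40, Uma, Xia, 34, Atlas), (16, 8, Rae, Quin, 11, Delta), (16, 8, Rae, Quin, 18, Delta), (16, 8, Rae, Quin, 27, Omega), (16, 8, Rae, Quin, 34, Atlas), (4, 23, Ivy, Gus, 2, Helix), (4, 23, Ivy, Gus, 37, Omega)}.
Apply σ_{sname ≠ Gus}; surviving tuples: {(15, 11, Eve, Eve, 22, Echo), (15, 11, Eve, Eve, 31, Lyra), (16, 35, Tai, Jo, 11, Delta), (16, 35, Tai, Jo, 18, Delta), (16, 35, Tai, Jo, 27, Omega), (16, 35, Tai, Jo, 34, Atlas), (16, 40, Uma, Xia, 11, Delta), (16, 40, Uma, Xia, 18, Delta), (16, 40, Uma, Xia, 27, Omega), (16, 40, Uma, Xia, 34, Atlas), (16, 8, Rae, Quin, 11, Delta), (16, 8, Rae, Quin, 18, Delta), (16, 8, Rae, Quin, 27, Omega), (16, 8, Rae, Quin, 34, Atlas)}
Apply σ_{sid = 16}; surviving tuples: {(16, 35, Tai, Jo, 11, Delta), (16, 35, Tai, Jo, 18, Delta), (16, 35, Tai, Jo, 27, Omega), (16, 35, Tai, Jo, 34, Atlas), (16, 40, Uma, Xia, 11, Delta), (16, 40, Uma, Xia, 18, Delta), (16, 40, Uma, Xia, 27, Omega), (16, 40, Uma, Xia, 34, Atlas), (16, 8, Rae, Quin, 11, Delta), (16, 8, Rae, Quin, 18, Delta), (16, 8, Rae, Quin, 27, Omega), (16, 8, Rae, Quin, 34, Atlas)}
π[sname, mid]: project onto (sname, mid) (9 duplicate(s) eliminated) → {(Jo, 35), (Quin, 8), (Xia, 40)}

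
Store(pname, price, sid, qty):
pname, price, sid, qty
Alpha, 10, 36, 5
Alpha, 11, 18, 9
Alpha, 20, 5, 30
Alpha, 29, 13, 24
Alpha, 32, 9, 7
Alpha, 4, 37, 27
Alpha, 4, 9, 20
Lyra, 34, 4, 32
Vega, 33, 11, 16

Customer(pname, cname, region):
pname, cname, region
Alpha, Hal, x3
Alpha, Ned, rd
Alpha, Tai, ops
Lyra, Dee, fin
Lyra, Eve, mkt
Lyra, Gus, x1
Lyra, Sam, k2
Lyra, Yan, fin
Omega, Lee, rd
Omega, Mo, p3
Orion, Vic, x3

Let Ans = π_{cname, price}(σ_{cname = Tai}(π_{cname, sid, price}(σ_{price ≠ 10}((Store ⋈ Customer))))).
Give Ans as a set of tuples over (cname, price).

Joining Store and Customer on pname yields {(Alpha, 10, 36, 5, Hal, x3), (Alpha, 10, 36, 5, Ned, rd), (Alpha, 10, 36, 5, Tai, ops), (Alpha, 11, 18, 9, Hal, x3), (Alpha, 11, 18, 9, Ned, rd), (Alpha, 11, 18, 9, Tai, ops), (Alpha, 20, 5, 30, Hal, x3), (Alpha, 20, 5, 30, Ned, rd), (Alpha, 20, 5, 30, Tai, ops), (Alpha, 29, 13, 24, Hal, x3), (Alpha, 29, 13, 24, Ned, rd), (Alpha, 29, 13, 24, Tai, ops), (Alpha, 32, 9, 7, Hal, x3), (Alpha, 32, 9, 7, Ned, rd), (Alpha, 32, 9, 7, Tai, ops), (Alpha, 4, 37, 27, Hal, x3), (Alpha, 4, 37, 27, Ned, rd), (Alpha, 4, 37, 27, Tai, ops), (Alpha, 4, 9, 20, Hal, x3), (Alpha, 4, 9, 20, Ned, rd), (Alpha, 4, 9, 20, Tai, ops), (Lyra, 34, 4, 32, Dee, fin), (Lyra, 34, 4, 32, Eve, mkt), (Lyra, 34, 4, 32, Gus, x1), (Lyra, 34, 4, 32, Sam, k2), (Lyra, 34, 4, 32, Yan, fin)}.
Apply σ_{price ≠ 10}; surviving tuples: {(Alpha, 11, 18, 9, Hal, x3), (Alpha, 11, 18, 9, Ned, rd), (Alpha, 11, 18, 9, Tai, ops), (Alpha, 20, 5, 30, Hal, x3), (Alpha, 20, 5, 30, Ned, rd), (Alpha, 20, 5, 30, Tai, ops), (Alpha, 29, 13, 24, Hal, x3), (Alpha, 29, 13, 24, Ned, rd), (Alpha, 29, 13, 24, Tai, ops), (Alpha, 32, 9, 7, Hal, x3), (Alpha, 32, 9, 7, Ned, rd), (Alpha, 32, 9, 7, Tai, ops), (Alpha, 4, 37, 27, Hal, x3), (Alpha, 4, 37, 27, Ned, rd), (Alpha, 4, 37, 27, Tai, ops), (Alpha, 4, 9, 20, Hal, x3), (Alpha, 4, 9, 20, Ned, rd), (Alpha, 4, 9, 20, Tai, ops), (Lyra, 34, 4, 32, Dee, fin), (Lyra, 34, 4, 32, Eve, mkt), (Lyra, 34, 4, 32, Gus, x1), (Lyra, 34, 4, 32, Sam, k2), (Lyra, 34, 4, 32, Yan, fin)}
Projecting to cname, sid, price: {(Dee, 4, 34), (Eve, 4, 34), (Gus, 4, 34), (Hal, 13, 29), (Hal, 18, 11), (Hal, 37, 4), (Hal, 5, 20), (Hal, 9, 32), (Hal, 9, 4), (Ned, 13, 29), (Ned, 18, 11), (Ned, 37, 4), (Ned, 5, 20), (Ned, 9, 32), (Ned, 9, 4), (Sam, 4, 34), (Tai, 13, 29), (Tai, 18, 11), (Tai, 37, 4), (Tai, 5, 20), (Tai, 9, 32), (Tai, 9, 4), (Yan, 4, 34)}
Apply σ_{cname = Tai}; surviving tuples: {(Tai, 13, 29), (Tai, 18, 11), (Tai, 37, 4), (Tai, 5, 20), (Tai, 9, 32), (Tai, 9, 4)}
Projecting to cname, price (1 duplicate(s) eliminated): {(Tai, 11), (Tai, 20), (Tai, 29), (Tai, 32), (Tai, 4)}

{(Tai, 11), (Tai, 20), (Tai, 29), (Tai, 32), (Tai, 4)}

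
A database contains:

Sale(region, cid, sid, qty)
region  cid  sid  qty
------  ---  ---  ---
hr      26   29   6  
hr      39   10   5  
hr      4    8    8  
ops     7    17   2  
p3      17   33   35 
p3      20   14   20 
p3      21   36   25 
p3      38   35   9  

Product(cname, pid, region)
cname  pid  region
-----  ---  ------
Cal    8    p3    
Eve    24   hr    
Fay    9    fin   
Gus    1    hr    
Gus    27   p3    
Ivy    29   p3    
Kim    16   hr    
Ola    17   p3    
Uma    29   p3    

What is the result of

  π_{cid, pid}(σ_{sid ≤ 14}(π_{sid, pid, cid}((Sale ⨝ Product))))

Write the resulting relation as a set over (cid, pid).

{(20, 17), (20, 27), (20, 29), (20, 8), (39, 1), (39, 16), (39, 24), (4, 1), (4, 16), (4, 24)}

Natural join on region: {(hr, 26, 29, 6, Eve, 24), (hr, 26, 29, 6, Gus, 1), (hr, 26, 29, 6, Kim, 16), (hr, 39, 10, 5, Eve, 24), (hr, 39, 10, 5, Gus, 1), (hr, 39, 10, 5, Kim, 16), (hr, 4, 8, 8, Eve, 24), (hr, 4, 8, 8, Gus, 1), (hr, 4, 8, 8, Kim, 16), (p3, 17, 33, 35, Cal, 8), (p3, 17, 33, 35, Gus, 27), (p3, 17, 33, 35, Ivy, 29), (p3, 17, 33, 35, Ola, 17), (p3, 17, 33, 35, Uma, 29), (p3, 20, 14, 20, Cal, 8), (p3, 20, 14, 20, Gus, 27), (p3, 20, 14, 20, Ivy, 29), (p3, 20, 14, 20, Ola, 17), (p3, 20, 14, 20, Uma, 29), (p3, 21, 36, 25, Cal, 8), (p3, 21, 36, 25, Gus, 27), (p3, 21, 36, 25, Ivy, 29), (p3, 21, 36, 25, Ola, 17), (p3, 21, 36, 25, Uma, 29), (p3, 38, 35, 9, Cal, 8), (p3, 38, 35, 9, Gus, 27), (p3, 38, 35, 9, Ivy, 29), (p3, 38, 35, 9, Ola, 17), (p3, 38, 35, 9, Uma, 29)}
π_{sid, pid, cid} gives {(10, 1, 39), (10, 16, 39), (10, 24, 39), (14, 17, 20), (14, 27, 20), (14, 29, 20), (14, 8, 20), (29, 1, 26), (29, 16, 26), (29, 24, 26), (33, 17, 17), (33, 27, 17), (33, 29, 17), (33, 8, 17), (35, 17, 38), (35, 27, 38), (35, 29, 38), (35, 8, 38), (36, 17, 21), (36, 27, 21), (36, 29, 21), (36, 8, 21), (8, 1, 4), (8, 16, 4), (8, 24, 4)} (4 duplicate(s) eliminated).
Apply σ_{sid ≤ 14}; surviving tuples: {(10, 1, 39), (10, 16, 39), (10, 24, 39), (14, 17, 20), (14, 27, 20), (14, 29, 20), (14, 8, 20), (8, 1, 4), (8, 16, 4), (8, 24, 4)}
π_{cid, pid} gives {(20, 17), (20, 27), (20, 29), (20, 8), (39, 1), (39, 16), (39, 24), (4, 1), (4, 16), (4, 24)}.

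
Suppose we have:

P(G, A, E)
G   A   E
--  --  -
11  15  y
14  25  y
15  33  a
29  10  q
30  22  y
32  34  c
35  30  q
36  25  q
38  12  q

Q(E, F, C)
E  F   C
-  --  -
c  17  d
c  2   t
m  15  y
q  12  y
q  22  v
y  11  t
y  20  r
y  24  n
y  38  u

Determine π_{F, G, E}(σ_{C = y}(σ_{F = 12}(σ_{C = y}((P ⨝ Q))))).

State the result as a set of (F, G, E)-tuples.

{(12, 29, q), (12, 35, q), (12, 36, q), (12, 38, q)}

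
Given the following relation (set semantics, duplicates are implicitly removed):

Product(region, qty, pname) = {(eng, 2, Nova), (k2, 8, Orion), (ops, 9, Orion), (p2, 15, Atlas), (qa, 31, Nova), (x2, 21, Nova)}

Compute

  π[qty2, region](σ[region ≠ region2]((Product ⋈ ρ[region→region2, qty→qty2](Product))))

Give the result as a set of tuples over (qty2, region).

ρ[region→region2, qty→qty2]: schema becomes (region2, qty2, pname); tuples unchanged.
Product ⋈ ρ[region→region2, qty→qty2](Product) (natural join on pname): {(eng, 2, Nova, eng, 2), (eng, 2, Nova, qa, 31), (eng, 2, Nova, x2, 21), (k2, 8, Orion, k2, 8), (k2, 8, Orion, ops, 9), (ops, 9, Orion, k2, 8), (ops, 9, Orion, ops, 9), (p2, 15, Atlas, p2, 15), (qa, 31, Nova, eng, 2), (qa, 31, Nova, qa, 31), (qa, 31, Nova, x2, 21), (x2, 21, Nova, eng, 2), (x2, 21, Nova, qa, 31), (x2, 21, Nova, x2, 21)}
Apply σ_{region ≠ region2}; surviving tuples: {(eng, 2, Nova, qa, 31), (eng, 2, Nova, x2, 21), (k2, 8, Orion, ops, 9), (ops, 9, Orion, k2, 8), (qa, 31, Nova, eng, 2), (qa, 31, Nova, x2, 21), (x2, 21, Nova, eng, 2), (x2, 21, Nova, qa, 31)}
Keep only column(s) qty2, region: {(2, qa), (2, x2), (21, eng), (21, qa), (31, eng), (31, x2), (8, ops), (9, k2)}

{(2, qa), (2, x2), (21, eng), (21, qa), (31, eng), (31, x2), (8, ops), (9, k2)}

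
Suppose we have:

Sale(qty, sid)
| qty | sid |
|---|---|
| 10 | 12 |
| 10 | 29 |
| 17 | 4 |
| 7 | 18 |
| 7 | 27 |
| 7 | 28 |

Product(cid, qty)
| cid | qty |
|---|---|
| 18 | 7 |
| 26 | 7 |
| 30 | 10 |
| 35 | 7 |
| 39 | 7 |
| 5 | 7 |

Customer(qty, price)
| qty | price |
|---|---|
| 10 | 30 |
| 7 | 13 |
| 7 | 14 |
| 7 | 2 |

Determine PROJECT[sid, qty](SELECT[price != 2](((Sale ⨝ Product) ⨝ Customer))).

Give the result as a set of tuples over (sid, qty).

{(12, 10), (18, 7), (27, 7), (28, 7), (29, 10)}

Joining Sale and Product on qty yields {(10, 12, 30), (10, 29, 30), (7, 18, 18), (7, 18, 26), (7, 18, 35), (7, 18, 39), (7, 18, 5), (7, 27, 18), (7, 27, 26), (7, 27, 35), (7, 27, 39), (7, 27, 5), (7, 28, 18), (7, 28, 26), (7, 28, 35), (7, 28, 39), (7, 28, 5)}.
Joining (Sale ⨝ Product) and Customer on qty yields {(10, 12, 30, 30), (10, 29, 30, 30), (7, 18, 18, 13), (7, 18, 18, 14), (7, 18, 18, 2), (7, 18, 26, 13), (7, 18, 26, 14), (7, 18, 26, 2), (7, 18, 35, 13), (7, 18, 35, 14), (7, 18, 35, 2), (7, 18, 39, 13), (7, 18, 39, 14), (7, 18, 39, 2), (7, 18, 5, 13), (7, 18, 5, 14), (7, 18, 5, 2), (7, 27, 18, 13), (7, 27, 18, 14), (7, 27, 18, 2), (7, 27, 26, 13), (7, 27, 26, 14), (7, 27, 26, 2), (7, 27, 35, 13), (7, 27, 35, 14), (7, 27, 35, 2), (7, 27, 39, 13), (7, 27, 39, 14), (7, 27, 39, 2), (7, 27, 5, 13), (7, 27, 5, 14), (7, 27, 5, 2), (7, 28, 18, 13), (7, 28, 18, 14), (7, 28, 18, 2), (7, 28, 26, 13), (7, 28, 26, 14), (7, 28, 26, 2), (7, 28, 35, 13), (7, 28, 35, 14), (7, 28, 35, 2), (7, 28, 39, 13), (7, 28, 39, 14), (7, 28, 39, 2), (7, 28, 5, 13), (7, 28, 5, 14), (7, 28, 5, 2)}.
Filtering on price != 2 leaves {(10, 12, 30, 30), (10, 29, 30, 30), (7, 18, 18, 13), (7, 18, 18, 14), (7, 18, 26, 13), (7, 18, 26, 14), (7, 18, 35, 13), (7, 18, 35, 14), (7, 18, 39, 13), (7, 18, 39, 14), (7, 18, 5, 13), (7, 18, 5, 14), (7, 27, 18, 13), (7, 27, 18, 14), (7, 27, 26, 13), (7, 27, 26, 14), (7, 27, 35, 13), (7, 27, 35, 14), (7, 27, 39, 13), (7, 27, 39, 14), (7, 27, 5, 13), (7, 27, 5, 14), (7, 28, 18, 13), (7, 28, 18, 14), (7, 28, 26, 13), (7, 28, 26, 14), (7, 28, 35, 13), (7, 28, 35, 14), (7, 28, 39, 13), (7, 28, 39, 14), (7, 28, 5, 13), (7, 28, 5, 14)}.
Keep only column(s) sid, qty (27 duplicate(s) eliminated): {(12, 10), (18, 7), (27, 7), (28, 7), (29, 10)}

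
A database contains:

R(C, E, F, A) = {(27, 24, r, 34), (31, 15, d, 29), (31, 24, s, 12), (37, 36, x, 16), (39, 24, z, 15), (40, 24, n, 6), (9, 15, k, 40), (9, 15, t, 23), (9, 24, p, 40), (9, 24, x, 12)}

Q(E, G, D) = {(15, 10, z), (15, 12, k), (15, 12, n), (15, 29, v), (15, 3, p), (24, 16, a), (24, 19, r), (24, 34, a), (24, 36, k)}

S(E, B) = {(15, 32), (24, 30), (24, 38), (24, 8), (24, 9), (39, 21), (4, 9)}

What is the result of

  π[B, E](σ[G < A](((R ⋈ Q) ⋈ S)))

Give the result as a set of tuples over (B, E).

{(30, 24), (32, 15), (38, 24), (8, 24), (9, 24)}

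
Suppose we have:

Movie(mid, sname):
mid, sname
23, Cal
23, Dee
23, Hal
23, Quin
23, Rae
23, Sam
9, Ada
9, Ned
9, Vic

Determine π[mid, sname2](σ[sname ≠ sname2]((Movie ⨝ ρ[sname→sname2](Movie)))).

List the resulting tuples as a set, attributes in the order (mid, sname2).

{(23, Cal), (23, Dee), (23, Hal), (23, Quin), (23, Rae), (23, Sam), (9, Ada), (9, Ned), (9, Vic)}

ρ[sname→sname2]: schema becomes (mid, sname2); tuples unchanged.
Movie ⋈ ρ[sname→sname2](Movie) (natural join on mid): {(23, Cal, Cal), (23, Cal, Dee), (23, Cal, Hal), (23, Cal, Quin), (23, Cal, Rae), (23, Cal, Sam), (23, Dee, Cal), (23, Dee, Dee), (23, Dee, Hal), (23, Dee, Quin), (23, Dee, Rae), (23, Dee, Sam), (23, Hal, Cal), (23, Hal, Dee), (23, Hal, Hal), (23, Hal, Quin), (23, Hal, Rae), (23, Hal, Sam), (23, Quin, Cal), (23, Quin, Dee), (23, Quin, Hal), (23, Quin, Quin), (23, Quin, Rae), (23, Quin, Sam), (23, Rae, Cal), (23, Rae, Dee), (23, Rae, Hal), (23, Rae, Quin), (23, Rae, Rae), (23, Rae, Sam), (23, Sam, Cal), (23, Sam, Dee), (23, Sam, Hal), (23, Sam, Quin), (23, Sam, Rae), (23, Sam, Sam), (9, Ada, Ada), (9, Ada, Ned), (9, Ada, Vic), (9, Ned, Ada), (9, Ned, Ned), (9, Ned, Vic), (9, Vic, Ada), (9, Vic, Ned), (9, Vic, Vic)}
Selection sname ≠ sname2: {(23, Cal, Dee), (23, Cal, Hal), (23, Cal, Quin), (23, Cal, Rae), (23, Cal, Sam), (23, Dee, Cal), (23, Dee, Hal), (23, Dee, Quin), (23, Dee, Rae), (23, Dee, Sam), (23, Hal, Cal), (23, Hal, Dee), (23, Hal, Quin), (23, Hal, Rae), (23, Hal, Sam), (23, Quin, Cal), (23, Quin, Dee), (23, Quin, Hal), (23, Quin, Rae), (23, Quin, Sam), (23, Rae, Cal), (23, Rae, Dee), (23, Rae, Hal), (23, Rae, Quin), (23, Rae, Sam), (23, Sam, Cal), (23, Sam, Dee), (23, Sam, Hal), (23, Sam, Quin), (23, Sam, Rae), (9, Ada, Ned), (9, Ada, Vic), (9, Ned, Ada), (9, Ned, Vic), (9, Vic, Ada), (9, Vic, Ned)}
π[mid, sname2]: project onto (mid, sname2) (27 duplicate(s) eliminated) → {(23, Cal), (23, Dee), (23, Hal), (23, Quin), (23, Rae), (23, Sam), (9, Ada), (9, Ned), (9, Vic)}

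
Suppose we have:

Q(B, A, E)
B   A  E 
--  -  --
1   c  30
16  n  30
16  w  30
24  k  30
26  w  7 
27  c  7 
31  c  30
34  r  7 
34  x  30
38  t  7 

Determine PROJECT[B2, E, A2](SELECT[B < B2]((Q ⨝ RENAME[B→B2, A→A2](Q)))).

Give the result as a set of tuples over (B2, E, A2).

ρ[B→B2, A→A2]: schema becomes (B2, A2, E); tuples unchanged.
Q ⋈ RENAME[B→B2, A→A2](Q) (natural join on E): {(1, c, 30, 1, c), (1, c, 30, 16, n), (1, c, 30, 16, w), (1, c, 30, 24, k), (1, c, 30, 31, c), (1, c, 30, 34, x), (16, n, 30, 1, c), (16, n, 30, 16, n), (16, n, 30, 16, w), (16, n, 30, 24, k), (16, n, 30, 31, c), (16, n, 30, 34, x), (16, w, 30, 1, c), (16, w, 30, 16, n), (16, w, 30, 16, w), (16, w, 30, 24, k), (16, w, 30, 31, c), (16, w, 30, 34, x), (24, k, 30, 1, c), (24, k, 30, 16, n), (24, k, 30, 16, w), (24, k, 30, 24, k), (24, k, 30, 31, c), (24, k, 30, 34, x), (26, w, 7, 26, w), (26, w, 7, 27, c), (26, w, 7, 34, r), (26, w, 7, 38, t), (27, c, 7, 26, w), (27, c, 7, 27, c), (27, c, 7, 34, r), (27, c, 7, 38, t), (31, c, 30, 1, c), (31, c, 30, 16, n), (31, c, 30, 16, w), (31, c, 30, 24, k), (31, c, 30, 31, c), (31, c, 30, 34, x), (34, r, 7, 26, w), (34, r, 7, 27, c), (34, r, 7, 34, r), (34, r, 7, 38, t), (34, x, 30, 1, c), (34, x, 30, 16, n), (34, x, 30, 16, w), (34, x, 30, 24, k), (34, x, 30, 31, c), (34, x, 30, 34, x), (38, t, 7, 26, w), (38, t, 7, 27, c), (38, t, 7, 34, r), (38, t, 7, 38, t)}
Filtering on B < B2 leaves {(1, c, 30, 16, n), (1, c, 30, 16, w), (1, c, 30, 24, k), (1, c, 30, 31, c), (1, c, 30, 34, x), (16, n, 30, 24, k), (16, n, 30, 31, c), (16, n, 30, 34, x), (16, w, 30, 24, k), (16, w, 30, 31, c), (16, w, 30, 34, x), (24, k, 30, 31, c), (24, k, 30, 34, x), (26, w, 7, 27, c), (26, w, 7, 34, r), (26, w, 7, 38, t), (27, c, 7, 34, r), (27, c, 7, 38, t), (31, c, 30, 34, x), (34, r, 7, 38, t)}.
π[B2, E, A2]: project onto (B2, E, A2) (12 duplicate(s) eliminated) → {(16, 30, n), (16, 30, w), (24, 30, k), (27, 7, c), (31, 30, c), (34, 30, x), (34, 7, r), (38, 7, t)}

{(16, 30, n), (16, 30, w), (24, 30, k), (27, 7, c), (31, 30, c), (34, 30, x), (34, 7, r), (38, 7, t)}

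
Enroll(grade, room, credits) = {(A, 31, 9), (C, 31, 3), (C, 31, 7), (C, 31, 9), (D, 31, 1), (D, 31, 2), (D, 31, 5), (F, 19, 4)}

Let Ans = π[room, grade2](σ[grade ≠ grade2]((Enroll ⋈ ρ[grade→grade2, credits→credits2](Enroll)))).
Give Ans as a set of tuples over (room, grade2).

{(31, A), (31, C), (31, D)}

ρ[grade→grade2, credits→credits2]: schema becomes (grade2, room, credits2); tuples unchanged.
Natural join on room: {(A, 31, 9, A, 9), (A, 31, 9, C, 3), (A, 31, 9, C, 7), (A, 31, 9, C, 9), (A, 31, 9, D, 1), (A, 31, 9, D, 2), (A, 31, 9, D, 5), (C, 31, 3, A, 9), (C, 31, 3, C, 3), (C, 31, 3, C, 7), (C, 31, 3, C, 9), (C, 31, 3, D, 1), (C, 31, 3, D, 2), (C, 31, 3, D, 5), (C, 31, 7, A, 9), (C, 31, 7, C, 3), (C, 31, 7, C, 7), (C, 31, 7, C, 9), (C, 31, 7, D, 1), (C, 31, 7, D, 2), (C, 31, 7, D, 5), (C, 31, 9, A, 9), (C, 31, 9, C, 3), (C, 31, 9, C, 7), (C, 31, 9, C, 9), (C, 31, 9, D, 1), (C, 31, 9, D, 2), (C, 31, 9, D, 5), (D, 31, 1, A, 9), (D, 31, 1, C, 3), (D, 31, 1, C, 7), (D, 31, 1, C, 9), (D, 31, 1, D, 1), (D, 31, 1, D, 2), (D, 31, 1, D, 5), (D, 31, 2, A, 9), (D, 31, 2, C, 3), (D, 31, 2, C, 7), (D, 31, 2, C, 9), (D, 31, 2, D, 1), (D, 31, 2, D, 2), (D, 31, 2, D, 5), (D, 31, 5, A, 9), (D, 31, 5, C, 3), (D, 31, 5, C, 7), (D, 31, 5, C, 9), (D, 31, 5, D, 1), (D, 31, 5, D, 2), (D, 31, 5, D, 5), (F, 19, 4, F, 4)}
Filtering on grade ≠ grade2 leaves {(A, 31, 9, C, 3), (A, 31, 9, C, 7), (A, 31, 9, C, 9), (A, 31, 9, D, 1), (A, 31, 9, D, 2), (A, 31, 9, D, 5), (C, 31, 3, A, 9), (C, 31, 3, D, 1), (C, 31, 3, D, 2), (C, 31, 3, D, 5), (C, 31, 7, A, 9), (C, 31, 7, D, 1), (C, 31, 7, D, 2), (C, 31, 7, D, 5), (C, 31, 9, A, 9), (C, 31, 9, D, 1), (C, 31, 9, D, 2), (C, 31, 9, D, 5), (D, 31, 1, A, 9), (D, 31, 1, C, 3), (D, 31, 1, C, 7), (D, 31, 1, C, 9), (D, 31, 2, A, 9), (D, 31, 2, C, 3), (D, 31, 2, C, 7), (D, 31, 2, C, 9), (D, 31, 5, A, 9), (D, 31, 5, C, 3), (D, 31, 5, C, 7), (D, 31, 5, C, 9)}.
π_{room, grade2} gives {(31, A), (31, C), (31, D)} (27 duplicate(s) eliminated).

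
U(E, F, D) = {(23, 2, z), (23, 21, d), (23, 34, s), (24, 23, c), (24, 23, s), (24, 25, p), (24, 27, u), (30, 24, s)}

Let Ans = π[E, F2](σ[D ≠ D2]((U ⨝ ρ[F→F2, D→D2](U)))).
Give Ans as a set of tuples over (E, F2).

ρ[F→F2, D→D2]: schema becomes (E, F2, D2); tuples unchanged.
Joining U and ρ[F→F2, D→D2](U) on E yields {(23, 2, z, 2, z), (23, 2, z, 21, d), (23, 2, z, 34, s), (23, 21, d, 2, z), (23, 21, d, 21, d), (23, 21, d, 34, s), (23, 34, s, 2, z), (23, 34, s, 21, d), (23, 34, s, 34, s), (24, 23, c, 23, c), (24, 23, c, 23, s), (24, 23, c, 25, p), (24, 23, c, 27, u), (24, 23, s, 23, c), (24, 23, s, 23, s), (24, 23, s, 25, p), (24, 23, s, 27, u), (24, 25, p, 23, c), (24, 25, p, 23, s), (24, 25, p, 25, p), (24, 25, p, 27, u), (24, 27, u, 23, c), (24, 27, u, 23, s), (24, 27, u, 25, p), (24, 27, u, 27, u), (30, 24, s, 24, s)}.
Selection D ≠ D2: {(23, 2, z, 21, d), (23, 2, z, 34, s), (23, 21, d, 2, z), (23, 21, d, 34, s), (23, 34, s, 2, z), (23, 34, s, 21, d), (24, 23, c, 23, s), (24, 23, c, 25, p), (24, 23, c, 27, u), (24, 23, s, 23, c), (24, 23, s, 25, p), (24, 23, s, 27, u), (24, 25, p, 23, c), (24, 25, p, 23, s), (24, 25, p, 27, u), (24, 27, u, 23, c), (24, 27, u, 23, s), (24, 27, u, 25, p)}
Projecting to E, F2 (12 duplicate(s) eliminated): {(23, 2), (23, 21), (23, 34), (24, 23), (24, 25), (24, 27)}

{(23, 2), (23, 21), (23, 34), (24, 23), (24, 25), (24, 27)}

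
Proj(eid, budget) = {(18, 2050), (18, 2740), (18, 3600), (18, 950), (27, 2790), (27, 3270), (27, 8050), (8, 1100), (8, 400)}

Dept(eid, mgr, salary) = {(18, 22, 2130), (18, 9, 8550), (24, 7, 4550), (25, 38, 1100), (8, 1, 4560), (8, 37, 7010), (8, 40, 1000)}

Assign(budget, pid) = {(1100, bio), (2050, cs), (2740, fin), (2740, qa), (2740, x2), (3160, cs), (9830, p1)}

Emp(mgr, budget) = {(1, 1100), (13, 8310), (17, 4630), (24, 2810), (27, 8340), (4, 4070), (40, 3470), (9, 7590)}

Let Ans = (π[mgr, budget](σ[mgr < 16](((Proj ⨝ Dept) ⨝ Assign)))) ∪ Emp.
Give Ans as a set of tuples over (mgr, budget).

{(1, 1100), (13, 8310), (17, 4630), (24, 2810), (27, 8340), (4, 4070), (40, 3470), (9, 2050), (9, 2740), (9, 7590)}

Natural join on eid: {(18, 2050, 22, 2130), (18, 2050, 9, 8550), (18, 2740, 22, 2130), (18, 2740, 9, 8550), (18, 3600, 22, 2130), (18, 3600, 9, 8550), (18, 950, 22, 2130), (18, 950, 9, 8550), (8, 1100, 1, 4560), (8, 1100, 37, 7010), (8, 1100, 40, 1000), (8, 400, 1, 4560), (8, 400, 37, 7010), (8, 400, 40, 1000)}
Natural join on budget: {(18, 2050, 22, 2130, cs), (18, 2050, 9, 8550, cs), (18, 2740, 22, 2130, fin), (18, 2740, 22, 2130, qa), (18, 2740, 22, 2130, x2), (18, 2740, 9, 8550, fin), (18, 2740, 9, 8550, qa), (18, 2740, 9, 8550, x2), (8, 1100, 1, 4560, bio), (8, 1100, 37, 7010, bio), (8, 1100, 40, 1000, bio)}
Selection mgr < 16: {(18, 2050, 9, 8550, cs), (18, 2740, 9, 8550, fin), (18, 2740, 9, 8550, qa), (18, 2740, 9, 8550, x2), (8, 1100, 1, 4560, bio)}
Projecting to mgr, budget (2 duplicate(s) eliminated): {(1, 1100), (9, 2050), (9, 2740)}
Taking the union: {(1, 1100), (13, 8310), (17, 4630), (24, 2810), (27, 8340), (4, 4070), (40, 3470), (9, 2050), (9, 2740), (9, 7590)}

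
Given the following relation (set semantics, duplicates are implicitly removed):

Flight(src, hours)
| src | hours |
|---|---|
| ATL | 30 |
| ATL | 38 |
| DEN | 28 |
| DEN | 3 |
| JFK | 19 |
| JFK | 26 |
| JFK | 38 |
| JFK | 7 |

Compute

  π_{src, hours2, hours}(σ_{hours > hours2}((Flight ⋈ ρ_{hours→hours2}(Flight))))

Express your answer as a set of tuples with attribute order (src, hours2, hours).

ρ[hours→hours2]: schema becomes (src, hours2); tuples unchanged.
Natural join on src: {(ATL, 30, 30), (ATL, 30, 38), (ATL, 38, 30), (ATL, 38, 38), (DEN, 28, 28), (DEN, 28, 3), (DEN, 3, 28), (DEN, 3, 3), (JFK, 19, 19), (JFK, 19, 26), (JFK, 19, 38), (JFK, 19, 7), (JFK, 26, 19), (JFK, 26, 26), (JFK, 26, 38), (JFK, 26, 7), (JFK, 38, 19), (JFK, 38, 26), (JFK, 38, 38), (JFK, 38, 7), (JFK, 7, 19), (JFK, 7, 26), (JFK, 7, 38), (JFK, 7, 7)}
Filtering on hours > hours2 leaves {(ATL, 38, 30), (DEN, 28, 3), (JFK, 19, 7), (JFK, 26, 19), (JFK, 26, 7), (JFK, 38, 19), (JFK, 38, 26), (JFK, 38, 7)}.
Projecting to src, hours2, hours: {(ATL, 30, 38), (DEN, 3, 28), (JFK, 19, 26), (JFK, 19, 38), (JFK, 26, 38), (JFK, 7, 19), (JFK, 7, 26), (JFK, 7, 38)}

{(ATL, 30, 38), (DEN, 3, 28), (JFK, 19, 26), (JFK, 19, 38), (JFK, 26, 38), (JFK, 7, 19), (JFK, 7, 26), (JFK, 7, 38)}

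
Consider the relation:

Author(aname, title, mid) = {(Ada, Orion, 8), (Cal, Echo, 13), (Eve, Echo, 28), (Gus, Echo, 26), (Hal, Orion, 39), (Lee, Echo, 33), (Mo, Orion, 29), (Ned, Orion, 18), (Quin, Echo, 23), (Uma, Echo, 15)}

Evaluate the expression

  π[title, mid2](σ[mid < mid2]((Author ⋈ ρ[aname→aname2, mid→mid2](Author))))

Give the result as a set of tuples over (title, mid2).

{(Echo, 15), (Echo, 23), (Echo, 26), (Echo, 28), (Echo, 33), (Orion, 18), (Orion, 29), (Orion, 39)}

ρ[aname→aname2, mid→mid2]: schema becomes (aname2, title, mid2); tuples unchanged.
Author ⋈ ρ[aname→aname2, mid→mid2](Author) (natural join on title): {(Ada, Orion, 8, Ada, 8), (Ada, Orion, 8, Hal, 39), (Ada, Orion, 8, Mo, 29), (Ada, Orion, 8, Ned, 18), (Cal, Echo, 13, Cal, 13), (Cal, Echo, 13, Eve, 28), (Cal, Echo, 13, Gus, 26), (Cal, Echo, 13, Lee, 33), (Cal, Echo, 13, Quin, 23), (Cal, Echo, 13, Uma, 15), (Eve, Echo, 28, Cal, 13), (Eve, Echo, 28, Eve, 28), (Eve, Echo, 28, Gus, 26), (Eve, Echo, 28, Lee, 33), (Eve, Echo, 28, Quin, 23), (Eve, Echo, 28, Uma, 15), (Gus, Echo, 26, Cal, 13), (Gus, Echo, 26, Eve, 28), (Gus, Echo, 26, Gus, 26), (Gus, Echo, 26, Lee, 33), (Gus, Echo, 26, Quin, 23), (Gus, Echo, 26, Uma, 15), (Hal, Orion, 39, Ada, 8), (Hal, Orion, 39, Hal, 39), (Hal, Orion, 39, Mo, 29), (Hal, Orion, 39, Ned, 18), (Lee, Echo, 33, Cal, 13), (Lee, Echo, 33, Eve, 28), (Lee, Echo, 33, Gus, 26), (Lee, Echo, 33, Lee, 33), (Lee, Echo, 33, Quin, 23), (Lee, Echo, 33, Uma, 15), (Mo, Orion, 29, Ada, 8), (Mo, Orion, 29, Hal, 39), (Mo, Orion, 29, Mo, 29), (Mo, Orion, 29, Ned, 18), (Ned, Orion, 18, Ada, 8), (Ned, Orion, 18, Hal, 39), (Ned, Orion, 18, Mo, 29), (Ned, Orion, 18, Ned, 18), (Quin, Echo, 23, Cal, 13), (Quin, Echo, 23, Eve, 28), (Quin, Echo, 23, Gus, 26), (Quin, Echo, 23, Lee, 33), (Quin, Echo, 23, Quin, 23), (Quin, Echo, 23, Uma, 15), (Uma, Echo, 15, Cal, 13), (Uma, Echo, 15, Eve, 28), (Uma, Echo, 15, Gus, 26), (Uma, Echo, 15, Lee, 33), (Uma, Echo, 15, Quin, 23), (Uma, Echo, 15, Uma, 15)}
Filtering on mid < mid2 leaves {(Ada, Orion, 8, Hal, 39), (Ada, Orion, 8, Mo, 29), (Ada, Orion, 8, Ned, 18), (Cal, Echo, 13, Eve, 28), (Cal, Echo, 13, Gus, 26), (Cal, Echo, 13, Lee, 33), (Cal, Echo, 13, Quin, 23), (Cal, Echo, 13, Uma, 15), (Eve, Echo, 28, Lee, 33), (Gus, Echo, 26, Eve, 28), (Gus, Echo, 26, Lee, 33), (Mo, Orion, 29, Hal, 39), (Ned, Orion, 18, Hal, 39), (Ned, Orion, 18, Mo, 29), (Quin, Echo, 23, Eve, 28), (Quin, Echo, 23, Gus, 26), (Quin, Echo, 23, Lee, 33), (Uma, Echo, 15, Eve, 28), (Uma, Echo, 15, Gus, 26), (Uma, Echo, 15, Lee, 33), (Uma, Echo, 15, Quin, 23)}.
Projecting to title, mid2 (13 duplicate(s) eliminated): {(Echo, 15), (Echo, 23), (Echo, 26), (Echo, 28), (Echo, 33), (Orion, 18), (Orion, 29), (Orion, 39)}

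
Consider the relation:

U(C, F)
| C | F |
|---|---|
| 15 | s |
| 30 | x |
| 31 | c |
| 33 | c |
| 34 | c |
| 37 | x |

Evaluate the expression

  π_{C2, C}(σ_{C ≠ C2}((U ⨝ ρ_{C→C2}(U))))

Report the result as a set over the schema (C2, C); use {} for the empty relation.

ρ[C→C2]: schema becomes (C2, F); tuples unchanged.
U ⋈ ρ_{C→C2}(U) (natural join on F): {(15, s, 15), (30, x, 30), (30, x, 37), (31, c, 31), (31, c, 33), (31, c, 34), (33, c, 31), (33, c, 33), (33, c, 34), (34, c, 31), (34, c, 33), (34, c, 34), (37, x, 30), (37, x, 37)}
Apply σ_{C ≠ C2}; surviving tuples: {(30, x, 37), (31, c, 33), (31, c, 34), (33, c, 31), (33, c, 34), (34, c, 31), (34, c, 33), (37, x, 30)}
π_{C2, C} gives {(30, 37), (31, 33), (31, 34), (33, 31), (33, 34), (34, 31), (34, 33), (37, 30)}.

{(30, 37), (31, 33), (31, 34), (33, 31), (33, 34), (34, 31), (34, 33), (37, 30)}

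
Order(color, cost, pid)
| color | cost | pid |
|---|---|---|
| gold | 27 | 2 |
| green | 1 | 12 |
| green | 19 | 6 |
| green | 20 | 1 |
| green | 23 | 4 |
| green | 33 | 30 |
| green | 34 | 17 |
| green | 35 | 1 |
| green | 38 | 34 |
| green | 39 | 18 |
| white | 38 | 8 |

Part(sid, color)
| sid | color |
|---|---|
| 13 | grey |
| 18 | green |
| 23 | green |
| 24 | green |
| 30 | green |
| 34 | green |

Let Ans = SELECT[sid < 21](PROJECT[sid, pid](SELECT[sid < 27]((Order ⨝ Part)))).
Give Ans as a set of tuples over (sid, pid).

{(18, 1), (18, 12), (18, 17), (18, 18), (18, 30), (18, 34), (18, 4), (18, 6)}

Order ⋈ Part (natural join on color): {(green, 1, 12, 18), (green, 1, 12, 23), (green, 1, 12, 24), (green, 1, 12, 30), (green, 1, 12, 34), (green, 19, 6, 18), (green, 19, 6, 23), (green, 19, 6, 24), (green, 19, 6, 30), (green, 19, 6, 34), (green, 20, 1, 18), (green, 20, 1, 23), (green, 20, 1, 24), (green, 20, 1, 30), (green, 20, 1, 34), (green, 23, 4, 18), (green, 23, 4, 23), (green, 23, 4, 24), (green, 23, 4, 30), (green, 23, 4, 34), (green, 33, 30, 18), (green, 33, 30, 23), (green, 33, 30, 24), (green, 33, 30, 30), (green, 33, 30, 34), (green, 34, 17, 18), (green, 34, 17, 23), (green, 34, 17, 24), (green, 34, 17, 30), (green, 34, 17, 34), (green, 35, 1, 18), (green, 35, 1, 23), (green, 35, 1, 24), (green, 35, 1, 30), (green, 35, 1, 34), (green, 38, 34, 18), (green, 38, 34, 23), (green, 38, 34, 24), (green, 38, 34, 30), (green, 38, 34, 34), (green, 39, 18, 18), (green, 39, 18, 23), (green, 39, 18, 24), (green, 39, 18, 30), (green, 39, 18, 34)}
Selection sid < 27: {(green, 1, 12, 18), (green, 1, 12, 23), (green, 1, 12, 24), (green, 19, 6, 18), (green, 19, 6, 23), (green, 19, 6, 24), (green, 20, 1, 18), (green, 20, 1, 23), (green, 20, 1, 24), (green, 23, 4, 18), (green, 23, 4, 23), (green, 23, 4, 24), (green, 33, 30, 18), (green, 33, 30, 23), (green, 33, 30, 24), (green, 34, 17, 18), (green, 34, 17, 23), (green, 34, 17, 24), (green, 35, 1, 18), (green, 35, 1, 23), (green, 35, 1, 24), (green, 38, 34, 18), (green, 38, 34, 23), (green, 38, 34, 24), (green, 39, 18, 18), (green, 39, 18, 23), (green, 39, 18, 24)}
π_{sid, pid} gives {(18, 1), (18, 12), (18, 17), (18, 18), (18, 30), (18, 34), (18, 4), (18, 6), (23, 1), (23, 12), (23, 17), (23, 18), (23, 30), (23, 34), (23, 4), (23, 6), (24, 1), (24, 12), (24, 17), (24, 18), (24, 30), (24, 34), (24, 4), (24, 6)} (3 duplicate(s) eliminated).
Selection sid < 21: {(18, 1), (18, 12), (18, 17), (18, 18), (18, 30), (18, 34), (18, 4), (18, 6)}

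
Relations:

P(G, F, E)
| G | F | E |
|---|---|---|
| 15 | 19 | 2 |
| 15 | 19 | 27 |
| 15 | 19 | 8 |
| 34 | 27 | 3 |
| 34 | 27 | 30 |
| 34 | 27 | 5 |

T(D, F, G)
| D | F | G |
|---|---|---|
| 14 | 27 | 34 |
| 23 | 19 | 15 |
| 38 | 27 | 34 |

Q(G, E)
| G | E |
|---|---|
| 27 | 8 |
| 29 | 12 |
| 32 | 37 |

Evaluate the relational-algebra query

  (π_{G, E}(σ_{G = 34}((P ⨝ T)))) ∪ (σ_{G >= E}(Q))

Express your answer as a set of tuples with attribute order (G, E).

{(27, 8), (29, 12), (34, 3), (34, 30), (34, 5)}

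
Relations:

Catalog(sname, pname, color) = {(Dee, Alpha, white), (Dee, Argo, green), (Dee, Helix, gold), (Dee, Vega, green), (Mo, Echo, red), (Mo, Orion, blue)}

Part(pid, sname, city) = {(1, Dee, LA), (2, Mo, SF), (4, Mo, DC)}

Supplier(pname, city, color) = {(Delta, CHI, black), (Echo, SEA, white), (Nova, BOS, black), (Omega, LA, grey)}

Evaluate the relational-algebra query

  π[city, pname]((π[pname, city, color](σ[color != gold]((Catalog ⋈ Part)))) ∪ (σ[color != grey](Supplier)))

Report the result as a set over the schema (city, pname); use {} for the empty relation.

{(BOS, Nova), (CHI, Delta), (DC, Echo), (DC, Orion), (LA, Alpha), (LA, Argo), (LA, Vega), (SEA, Echo), (SF, Echo), (SF, Orion)}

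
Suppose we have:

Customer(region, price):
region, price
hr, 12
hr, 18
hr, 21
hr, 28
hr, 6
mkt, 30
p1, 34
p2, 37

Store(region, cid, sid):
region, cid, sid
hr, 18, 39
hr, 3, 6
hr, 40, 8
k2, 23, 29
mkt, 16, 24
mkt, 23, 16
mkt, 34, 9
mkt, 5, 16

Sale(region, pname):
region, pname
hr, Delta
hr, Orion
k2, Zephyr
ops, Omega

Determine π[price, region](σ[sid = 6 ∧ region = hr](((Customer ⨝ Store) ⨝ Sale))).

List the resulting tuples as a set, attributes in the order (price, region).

Customer ⋈ Store (natural join on region): {(hr, 12, 18, 39), (hr, 12, 3, 6), (hr, 12, 40, 8), (hr, 18, 18, 39), (hr, 18, 3, 6), (hr, 18, 40, 8), (hr, 21, 18, 39), (hr, 21, 3, 6), (hr, 21, 40, 8), (hr, 28, 18, 39), (hr, 28, 3, 6), (hr, 28, 40, 8), (hr, 6, 18, 39), (hr, 6, 3, 6), (hr, 6, 40, 8), (mkt, 30, 16, 24), (mkt, 30, 23, 16), (mkt, 30, 34, 9), (mkt, 30, 5, 16)}
(Customer ⨝ Store) ⋈ Sale (natural join on region): {(hr, 12, 18, 39, Delta), (hr, 12, 18, 39, Orion), (hr, 12, 3, 6, Delta), (hr, 12, 3, 6, Orion), (hr, 12, 40, 8, Delta), (hr, 12, 40, 8, Orion), (hr, 18, 18, 39, Delta), (hr, 18, 18, 39, Orion), (hr, 18, 3, 6, Delta), (hr, 18, 3, 6, Orion), (hr, 18, 40, 8, Delta), (hr, 18, 40, 8, Orion), (hr, 21, 18, 39, Delta), (hr, 21, 18, 39, Orion), (hr, 21, 3, 6, Delta), (hr, 21, 3, 6, Orion), (hr, 21, 40, 8, Delta), (hr, 21, 40, 8, Orion), (hr, 28, 18, 39, Delta), (hr, 28, 18, 39, Orion), (hr, 28, 3, 6, Delta), (hr, 28, 3, 6, Orion), (hr, 28, 40, 8, Delta), (hr, 28, 40, 8, Orion), (hr, 6, 18, 39, Delta), (hr, 6, 18, 39, Orion), (hr, 6, 3, 6, Delta), (hr, 6, 3, 6, Orion), (hr, 6, 40, 8, Delta), (hr, 6, 40, 8, Orion)}
Filtering on sid = 6 ∧ region = hr leaves {(hr, 12, 3, 6, Delta), (hr, 12, 3, 6, Orion), (hr, 18, 3, 6, Delta), (hr, 18, 3, 6, Orion), (hr, 21, 3, 6, Delta), (hr, 21, 3, 6, Orion), (hr, 28, 3, 6, Delta), (hr, 28, 3, 6, Orion), (hr, 6, 3, 6, Delta), (hr, 6, 3, 6, Orion)}.
π[price, region]: project onto (price, region) (5 duplicate(s) eliminated) → {(12, hr), (18, hr), (21, hr), (28, hr), (6, hr)}

{(12, hr), (18, hr), (21, hr), (28, hr), (6, hr)}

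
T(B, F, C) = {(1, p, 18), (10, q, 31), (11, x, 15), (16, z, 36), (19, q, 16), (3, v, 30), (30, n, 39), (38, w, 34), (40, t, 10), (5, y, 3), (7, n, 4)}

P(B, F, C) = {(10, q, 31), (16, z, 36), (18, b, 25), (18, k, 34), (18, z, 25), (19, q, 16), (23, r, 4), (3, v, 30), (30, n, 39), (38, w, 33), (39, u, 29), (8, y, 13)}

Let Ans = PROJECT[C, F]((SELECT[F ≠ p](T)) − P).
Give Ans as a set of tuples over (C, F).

{(10, t), (15, x), (3, y), (34, w), (4, n)}

Apply σ_{F ≠ p}; surviving tuples: {(10, q, 31), (11, x, 15), (16, z, 36), (19, q, 16), (3, v, 30), (30, n, 39), (38, w, 34), (40, t, 10), (5, y, 3), (7, n, 4)}
Set difference of the two operands is {(11, x, 15), (38, w, 34), (40, t, 10), (5, y, 3), (7, n, 4)}.
π_{C, F} gives {(10, t), (15, x), (3, y), (34, w), (4, n)}.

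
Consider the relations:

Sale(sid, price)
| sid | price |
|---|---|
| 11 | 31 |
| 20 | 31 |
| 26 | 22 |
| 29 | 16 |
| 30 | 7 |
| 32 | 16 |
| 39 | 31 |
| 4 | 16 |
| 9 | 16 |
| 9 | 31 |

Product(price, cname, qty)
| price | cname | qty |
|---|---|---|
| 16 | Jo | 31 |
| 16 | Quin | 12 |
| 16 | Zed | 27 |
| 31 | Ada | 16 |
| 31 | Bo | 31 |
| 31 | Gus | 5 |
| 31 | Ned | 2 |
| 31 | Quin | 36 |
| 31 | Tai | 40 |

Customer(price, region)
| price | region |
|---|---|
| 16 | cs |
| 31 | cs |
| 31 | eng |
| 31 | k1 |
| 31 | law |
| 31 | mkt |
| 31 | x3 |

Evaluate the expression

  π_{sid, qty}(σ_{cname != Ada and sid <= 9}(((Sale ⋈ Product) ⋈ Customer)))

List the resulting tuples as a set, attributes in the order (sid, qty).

{(4, 12), (4, 27), (4, 31), (9, 12), (9, 2), (9, 27), (9, 31), (9, 36), (9, 40), (9, 5)}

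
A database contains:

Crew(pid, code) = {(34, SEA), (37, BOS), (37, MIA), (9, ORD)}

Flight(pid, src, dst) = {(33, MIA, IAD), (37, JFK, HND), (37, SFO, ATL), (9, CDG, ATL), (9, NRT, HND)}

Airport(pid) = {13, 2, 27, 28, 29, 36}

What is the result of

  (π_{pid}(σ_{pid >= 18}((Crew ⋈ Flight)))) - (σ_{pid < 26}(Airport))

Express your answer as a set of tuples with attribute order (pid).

{37}

Crew ⋈ Flight (natural join on pid): {(37, BOS, JFK, HND), (37, BOS, SFO, ATL), (37, MIA, JFK, HND), (37, MIA, SFO, ATL), (9, ORD, CDG, ATL), (9, ORD, NRT, HND)}
σ[pid >= 18]: keep tuples satisfying pid >= 18 → {(37, BOS, JFK, HND), (37, BOS, SFO, ATL), (37, MIA, JFK, HND), (37, MIA, SFO, ATL)}
Keep only column(s) pid (3 duplicate(s) eliminated): {37}
σ[pid < 26]: keep tuples satisfying pid < 26 → {13, 2}
Taking the difference: {37}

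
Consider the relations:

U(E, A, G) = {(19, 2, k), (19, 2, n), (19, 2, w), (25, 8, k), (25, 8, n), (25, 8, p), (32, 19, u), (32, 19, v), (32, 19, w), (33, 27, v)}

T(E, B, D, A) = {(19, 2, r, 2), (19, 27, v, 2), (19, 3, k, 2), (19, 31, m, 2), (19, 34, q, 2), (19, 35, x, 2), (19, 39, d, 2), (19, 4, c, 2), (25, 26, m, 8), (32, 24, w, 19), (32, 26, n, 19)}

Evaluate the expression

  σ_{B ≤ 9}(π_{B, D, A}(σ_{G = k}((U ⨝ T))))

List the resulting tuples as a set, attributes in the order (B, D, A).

Joining U and T on E, A yields {(19, 2, k, 2, r), (19, 2, k, 27, v), (19, 2, k, 3, k), (19, 2, k, 31, m), (19, 2, k, 34, q), (19, 2, k, 35, x), (19, 2, k, 39, d), (19, 2, k, 4, c), (19, 2, n, 2, r), (19, 2, n, 27, v), (19, 2, n, 3, k), (19, 2, n, 31, m), (19, 2, n, 34, q), (19, 2, n, 35, x), (19, 2, n, 39, d), (19, 2, n, 4, c), (19, 2, w, 2, r), (19, 2, w, 27, v), (19, 2, w, 3, k), (19, 2, w, 31, m), (19, 2, w, 34, q), (19, 2, w, 35, x), (19, 2, w, 39, d), (19, 2, w, 4, c), (25, 8, k, 26, m), (25, 8, n, 26, m), (25, 8, p, 26, m), (32, 19, u, 24, w), (32, 19, u, 26, n), (32, 19, v, 24, w), (32, 19, v, 26, n), (32, 19, w, 24, w), (32, 19, w, 26, n)}.
Selection G = k: {(19, 2, k, 2, r), (19, 2, k, 27, v), (19, 2, k, 3, k), (19, 2, k, 31, m), (19, 2, k, 34, q), (19, 2, k, 35, x), (19, 2, k, 39, d), (19, 2, k, 4, c), (25, 8, k, 26, m)}
π[B, D, A]: project onto (B, D, A) → {(2, r, 2), (26, m, 8), (27, v, 2), (3, k, 2), (31, m, 2), (34, q, 2), (35, x, 2), (39, d, 2), (4, c, 2)}
Selection B ≤ 9: {(2, r, 2), (3, k, 2), (4, c, 2)}

{(2, r, 2), (3, k, 2), (4, c, 2)}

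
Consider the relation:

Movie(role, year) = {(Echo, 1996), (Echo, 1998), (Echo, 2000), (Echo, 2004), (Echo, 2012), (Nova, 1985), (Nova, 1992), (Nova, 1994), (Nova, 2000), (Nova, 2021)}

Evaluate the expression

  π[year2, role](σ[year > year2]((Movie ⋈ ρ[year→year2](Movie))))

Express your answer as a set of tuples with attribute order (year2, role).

ρ[year→year2]: schema becomes (role, year2); tuples unchanged.
Movie ⋈ ρ[year→year2](Movie) (natural join on role): {(Echo, 1996, 1996), (Echo, 1996, 1998), (Echo, 1996, 2000), (Echo, 1996, 2004), (Echo, 1996, 2012), (Echo, 1998, 1996), (Echo, 1998, 1998), (Echo, 1998, 2000), (Echo, 1998, 2004), (Echo, 1998, 2012), (Echo, 2000, 1996), (Echo, 2000, 1998), (Echo, 2000, 2000), (Echo, 2000, 2004), (Echo, 2000, 2012), (Echo, 2004, 1996), (Echo, 2004, 1998), (Echo, 2004, 2000), (Echo, 2004, 2004), (Echo, 2004, 2012), (Echo, 2012, 1996), (Echo, 2012, 1998), (Echo, 2012, 2000), (Echo, 2012, 2004), (Echo, 2012, 2012), (Nova, 1985, 1985), (Nova, 1985, 1992), (Nova, 1985, 1994), (Nova, 1985, 2000), (Nova, 1985, 2021), (Nova, 1992, 1985), (Nova, 1992, 1992), (Nova, 1992, 1994), (Nova, 1992, 2000), (Nova, 1992, 2021), (Nova, 1994, 1985), (Nova, 1994, 1992), (Nova, 1994, 1994), (Nova, 1994, 2000), (Nova, 1994, 2021), (Nova, 2000, 1985), (Nova, 2000, 1992), (Nova, 2000, 1994), (Nova, 2000, 2000), (Nova, 2000, 2021), (Nova, 2021, 1985), (Nova, 2021, 1992), (Nova, 2021, 1994), (Nova, 2021, 2000), (Nova, 2021, 2021)}
Apply σ_{year > year2}; surviving tuples: {(Echo, 1998, 1996), (Echo, 2000, 1996), (Echo, 2000, 1998), (Echo, 2004, 1996), (Echo, 2004, 1998), (Echo, 2004, 2000), (Echo, 2012, 1996), (Echo, 2012, 1998), (Echo, 2012, 2000), (Echo, 2012, 2004), (Nova, 1992, 1985), (Nova, 1994, 1985), (Nova, 1994, 1992), (Nova, 2000, 1985), (Nova, 2000, 1992), (Nova, 2000, 1994), (Nova, 2021, 1985), (Nova, 2021, 1992), (Nova, 2021, 1994), (Nova, 2021, 2000)}
π[year2, role]: project onto (year2, role) (12 duplicate(s) eliminated) → {(1985, Nova), (1992, Nova), (1994, Nova), (1996, Echo), (1998, Echo), (2000, Echo), (2000, Nova), (2004, Echo)}

{(1985, Nova), (1992, Nova), (1994, Nova), (1996, Echo), (1998, Echo), (2000, Echo), (2000, Nova), (2004, Echo)}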